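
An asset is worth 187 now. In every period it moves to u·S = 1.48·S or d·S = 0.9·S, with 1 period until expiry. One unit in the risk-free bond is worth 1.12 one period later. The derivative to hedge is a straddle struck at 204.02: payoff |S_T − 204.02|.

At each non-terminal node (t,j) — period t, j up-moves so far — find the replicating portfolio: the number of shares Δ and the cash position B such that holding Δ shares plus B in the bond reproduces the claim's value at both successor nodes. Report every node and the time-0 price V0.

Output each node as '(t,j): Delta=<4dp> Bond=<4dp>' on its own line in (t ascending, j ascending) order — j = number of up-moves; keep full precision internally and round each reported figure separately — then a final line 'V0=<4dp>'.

(0,0): Delta=0.3413 Bond=-19.3972
V0=44.4304

Since d<R<u, set p* = (R−d)/(u−d) = 0.3793; price each node as the discounted p*-expectation of its children.
Terminal values V(1,·): V(1,0)=35.7200, V(1,1)=72.7400
Node (0,0) S=187.0000: V=(p*·72.7400+(1−p*)·35.7200)/1.12=44.4304; Δ=(72.7400−35.7200)/(276.7600−168.3000)=0.3413; B=V−Δ·S=-19.3972
The time-0 hedge costs 44.4304, which is the no-arbitrage price.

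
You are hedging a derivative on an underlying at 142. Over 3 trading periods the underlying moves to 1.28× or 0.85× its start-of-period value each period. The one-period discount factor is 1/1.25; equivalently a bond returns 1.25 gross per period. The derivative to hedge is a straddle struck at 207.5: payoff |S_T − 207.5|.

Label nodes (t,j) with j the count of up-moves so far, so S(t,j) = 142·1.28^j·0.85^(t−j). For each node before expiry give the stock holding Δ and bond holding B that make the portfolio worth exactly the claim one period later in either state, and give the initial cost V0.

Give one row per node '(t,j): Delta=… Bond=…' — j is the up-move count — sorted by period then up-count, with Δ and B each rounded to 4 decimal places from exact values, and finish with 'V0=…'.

(0,0): Delta=0.6380 Bond=-51.9212
(1,0): Delta=-1.0000 Bond=132.8000
(1,1): Delta=0.7195 Bond=-79.7291
(2,0): Delta=-1.0000 Bond=166.0000
(2,1): Delta=-1.0000 Bond=166.0000
(2,2): Delta=0.8052 Bond=-119.5860
V0=38.6688

Risk-neutral probability p* = (R−d)/(u−d) = (1.25−0.85)/(1.28−0.85) = 0.9302.
Payoff layer (t=3): V(3,0)=120.2943, V(3,1)=76.1784, V(3,2)=9.7451, V(3,3)=90.2956
  t=2,j=0: stock 102.5950 → up 131.3216 (V=76.1784), down 87.2057 (V=120.2943). Price 63.4050; hedge Δ=-1.0000, bond B=166.0000.
  t=2,j=1: stock 154.4960 → up 197.7549 (V=9.7451), down 131.3216 (V=76.1784). Price 11.5040; hedge Δ=-1.0000, bond B=166.0000.
  t=2,j=2: stock 232.6528 → up 297.7956 (V=90.2956), down 197.7549 (V=9.7451). Price 67.7406; hedge Δ=0.8052, bond B=-119.5860.
  t=1,j=0: stock 120.7000 → up 154.4960 (V=11.5040), down 102.5950 (V=63.4050). Price 12.1000; hedge Δ=-1.0000, bond B=132.8000.
  t=1,j=1: stock 181.7600 → up 232.6528 (V=67.7406), down 154.4960 (V=11.5040). Price 51.0537; hedge Δ=0.7195, bond B=-79.7291.
  t=0,j=0: stock 142.0000 → up 181.7600 (V=51.0537), down 120.7000 (V=12.1000). Price 38.6688; hedge Δ=0.6380, bond B=-51.9212.
Root portfolio cost Δ·142+B reproduces V0=38.6688.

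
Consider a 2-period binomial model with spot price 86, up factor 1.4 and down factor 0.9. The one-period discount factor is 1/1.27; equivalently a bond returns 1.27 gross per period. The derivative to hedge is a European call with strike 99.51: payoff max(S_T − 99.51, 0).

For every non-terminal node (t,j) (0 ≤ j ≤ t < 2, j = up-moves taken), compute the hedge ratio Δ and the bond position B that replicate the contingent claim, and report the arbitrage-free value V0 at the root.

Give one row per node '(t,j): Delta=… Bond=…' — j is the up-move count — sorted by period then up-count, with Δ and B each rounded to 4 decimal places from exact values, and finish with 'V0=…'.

(0,0): Delta=0.8579 Bond=-48.2232
(1,0): Delta=0.2287 Bond=-12.5433
(1,1): Delta=1.0000 Bond=-78.3543
V0=25.5548

Since d<R<u, set p* = (R−d)/(u−d) = 0.7400; price each node as the discounted p*-expectation of its children.
Terminal values V(2,·): V(2,0)=0.0000, V(2,1)=8.8500, V(2,2)=69.0500
(1,0): S=77.4000. Δ = (V_up−V_dn)/(S_up−S_dn) = (8.8500−0.0000)/(108.3600−69.6600) = 0.2287. V = [p*·8.8500 + (1−p*)·0.0000]/1.27 = 5.1567. B = V − Δ·S = -12.5433.
(1,1): S=120.4000. Δ = (V_up−V_dn)/(S_up−S_dn) = (69.0500−8.8500)/(168.5600−108.3600) = 1.0000. V = [p*·69.0500 + (1−p*)·8.8500]/1.27 = 42.0457. B = V − Δ·S = -78.3543.
(0,0): S=86.0000. Δ = (V_up−V_dn)/(S_up−S_dn) = (42.0457−5.1567)/(120.4000−77.4000) = 0.8579. V = [p*·42.0457 + (1−p*)·5.1567]/1.27 = 25.5548. B = V − Δ·S = -48.2232.
Each (Δ,B) replicates both successor values, so the strategy is self-financing and V0 is arbitrage-free.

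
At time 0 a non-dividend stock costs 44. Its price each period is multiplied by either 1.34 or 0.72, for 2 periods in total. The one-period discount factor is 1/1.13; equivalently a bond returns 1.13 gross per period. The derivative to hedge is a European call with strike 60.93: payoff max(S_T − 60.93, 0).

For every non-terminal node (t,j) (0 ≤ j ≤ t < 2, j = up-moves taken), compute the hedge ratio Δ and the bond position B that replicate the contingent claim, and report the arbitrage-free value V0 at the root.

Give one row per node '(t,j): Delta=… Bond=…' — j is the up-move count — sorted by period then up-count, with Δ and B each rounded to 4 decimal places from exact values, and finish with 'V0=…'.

(0,0): Delta=0.3878 Bond=-10.8715
(1,0): Delta=0.0000 Bond=0.0000
(1,1): Delta=0.4945 Bond=-18.5769
V0=6.1907

Since d<R<u, set p* = (R−d)/(u−d) = 0.6613; price each node as the discounted p*-expectation of its children.
At expiry t=2: V(2,0)=0.0000, V(2,1)=0.0000, V(2,2)=18.0764
(1,0): S=31.6800. Δ = (V_up−V_dn)/(S_up−S_dn) = (0.0000−0.0000)/(42.4512−22.8096) = 0.0000. V = [p*·0.0000 + (1−p*)·0.0000]/1.13 = 0.0000. B = V − Δ·S = 0.0000.
(1,1): S=58.9600. Δ = (V_up−V_dn)/(S_up−S_dn) = (18.0764−0.0000)/(79.0064−42.4512) = 0.4945. V = [p*·18.0764 + (1−p*)·0.0000]/1.13 = 10.5785. B = V − Δ·S = -18.5769.
(0,0): S=44.0000. Δ = (V_up−V_dn)/(S_up−S_dn) = (10.5785−0.0000)/(58.9600−31.6800) = 0.3878. V = [p*·10.5785 + (1−p*)·0.0000]/1.13 = 6.1907. B = V − Δ·S = -10.8715.
Self-financing check: at every node Δ·S+B equals the discounted successor values.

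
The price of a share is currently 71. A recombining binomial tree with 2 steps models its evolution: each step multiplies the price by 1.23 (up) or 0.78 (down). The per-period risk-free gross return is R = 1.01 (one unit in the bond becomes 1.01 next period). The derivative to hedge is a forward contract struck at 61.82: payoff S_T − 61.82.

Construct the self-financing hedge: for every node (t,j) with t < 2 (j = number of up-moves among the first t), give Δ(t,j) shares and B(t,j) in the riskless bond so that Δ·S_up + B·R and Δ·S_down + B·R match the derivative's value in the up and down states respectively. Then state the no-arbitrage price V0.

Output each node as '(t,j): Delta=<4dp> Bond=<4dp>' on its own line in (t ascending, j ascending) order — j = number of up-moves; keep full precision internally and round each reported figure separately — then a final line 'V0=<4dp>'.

No-arbitrage ⇒ martingale measure with p* = (R−d)/(u−d) = 0.5111.
Terminal payoffs: V(2,0)=-18.6236, V(2,1)=6.2974, V(2,2)=45.5959
Node (1,0) S=55.3800: V=(p*·6.2974+(1−p*)·-18.6236)/1.01=-5.8279; Δ=(6.2974−-18.6236)/(68.1174−43.1964)=1.0000; B=V−Δ·S=-61.2079
Node (1,1) S=87.3300: V=(p*·45.5959+(1−p*)·6.2974)/1.01=26.1221; Δ=(45.5959−6.2974)/(107.4159−68.1174)=1.0000; B=V−Δ·S=-61.2079
Node (0,0) S=71.0000: V=(p*·26.1221+(1−p*)·-5.8279)/1.01=10.3981; Δ=(26.1221−-5.8279)/(87.3300−55.3800)=1.0000; B=V−Δ·S=-60.6019
Check: Δ(0,0)·S0 + B(0,0) = 10.3981 = V0.

(0,0): Delta=1.0000 Bond=-60.6019
(1,0): Delta=1.0000 Bond=-61.2079
(1,1): Delta=1.0000 Bond=-61.2079
V0=10.3981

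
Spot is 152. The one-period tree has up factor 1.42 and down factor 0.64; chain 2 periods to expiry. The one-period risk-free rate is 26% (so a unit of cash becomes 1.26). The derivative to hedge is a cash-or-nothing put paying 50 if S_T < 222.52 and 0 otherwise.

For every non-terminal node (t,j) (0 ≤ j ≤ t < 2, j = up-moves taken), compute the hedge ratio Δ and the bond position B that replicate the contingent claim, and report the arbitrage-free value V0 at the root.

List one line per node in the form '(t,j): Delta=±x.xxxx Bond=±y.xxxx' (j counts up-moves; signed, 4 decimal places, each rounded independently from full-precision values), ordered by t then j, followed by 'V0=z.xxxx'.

(0,0): Delta=-0.2660 Bond=52.0346
(1,0): Delta=0.0000 Bond=39.6825
(1,1): Delta=-0.2970 Bond=72.2426
V0=11.5955

The replicating-portfolio and risk-neutral prices coincide; use p* = (1.26−0.64)/(1.42−0.64) = 0.7949 for the latter.
At expiry t=2: V(2,0)=50.0000, V(2,1)=50.0000, V(2,2)=0.0000
(1,0): S=97.2800. Δ = (V_up−V_dn)/(S_up−S_dn) = (50.0000−50.0000)/(138.1376−62.2592) = 0.0000. V = [p*·50.0000 + (1−p*)·50.0000]/1.26 = 39.6825. B = V − Δ·S = 39.6825.
(1,1): S=215.8400. Δ = (V_up−V_dn)/(S_up−S_dn) = (0.0000−50.0000)/(306.4928−138.1376) = -0.2970. V = [p*·0.0000 + (1−p*)·50.0000]/1.26 = 8.1400. B = V − Δ·S = 72.2426.
(0,0): S=152.0000. Δ = (V_up−V_dn)/(S_up−S_dn) = (8.1400−39.6825)/(215.8400−97.2800) = -0.2660. V = [p*·8.1400 + (1−p*)·39.6825]/1.26 = 11.5955. B = V − Δ·S = 52.0346.
Check: Δ(0,0)·S0 + B(0,0) = 11.5955 = V0.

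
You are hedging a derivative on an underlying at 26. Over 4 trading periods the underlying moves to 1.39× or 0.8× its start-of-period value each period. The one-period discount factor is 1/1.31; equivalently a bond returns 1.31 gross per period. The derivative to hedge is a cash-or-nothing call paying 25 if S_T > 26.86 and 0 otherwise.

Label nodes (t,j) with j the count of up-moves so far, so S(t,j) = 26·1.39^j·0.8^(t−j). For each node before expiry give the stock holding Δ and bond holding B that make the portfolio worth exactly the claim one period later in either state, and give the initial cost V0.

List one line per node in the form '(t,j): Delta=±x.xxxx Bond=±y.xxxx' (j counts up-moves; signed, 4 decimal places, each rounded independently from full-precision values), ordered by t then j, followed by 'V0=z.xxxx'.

(0,0): Delta=0.0346 Bond=7.5143
(1,0): Delta=0.2783 Bond=4.7746
(1,1): Delta=0.0126 Bond=10.6389
(2,0): Delta=1.6803 Bond=-17.0747
(2,1): Delta=0.1517 Bond=9.9142
(2,2): Delta=0.0000 Bond=14.5679
(3,0): Delta=0.0000 Bond=0.0000
(3,1): Delta=1.8320 Bond=-25.8766
(3,2): Delta=0.0000 Bond=19.0840
(3,3): Delta=0.0000 Bond=19.0840
V0=8.4129

Risk-neutral probability p* = (R−d)/(u−d) = (1.31−0.8)/(1.39−0.8) = 0.8644.
Payoff layer (t=4): V(4,0)=0.0000, V(4,1)=0.0000, V(4,2)=25.0000, V(4,3)=25.0000, V(4,4)=25.0000
(3,0): S=13.3120. Δ = (V_up−V_dn)/(S_up−S_dn) = (0.0000−0.0000)/(18.5037−10.6496) = 0.0000. V = [p*·0.0000 + (1−p*)·0.0000]/1.31 = 0.0000. B = V − Δ·S = 0.0000.
(3,1): S=23.1296. Δ = (V_up−V_dn)/(S_up−S_dn) = (25.0000−0.0000)/(32.1501−18.5037) = 1.8320. V = [p*·25.0000 + (1−p*)·0.0000]/1.31 = 16.4963. B = V − Δ·S = -25.8766.
(3,2): S=40.1877. Δ = (V_up−V_dn)/(S_up−S_dn) = (25.0000−25.0000)/(55.8609−32.1501) = 0.0000. V = [p*·25.0000 + (1−p*)·25.0000]/1.31 = 19.0840. B = V − Δ·S = 19.0840.
(3,3): S=69.8261. Δ = (V_up−V_dn)/(S_up−S_dn) = (25.0000−25.0000)/(97.0583−55.8609) = 0.0000. V = [p*·25.0000 + (1−p*)·25.0000]/1.31 = 19.0840. B = V − Δ·S = 19.0840.
(2,0): S=16.6400. Δ = (V_up−V_dn)/(S_up−S_dn) = (16.4963−0.0000)/(23.1296−13.3120) = 1.6803. V = [p*·16.4963 + (1−p*)·0.0000]/1.31 = 10.8851. B = V − Δ·S = -17.0747.
(2,1): S=28.9120. Δ = (V_up−V_dn)/(S_up−S_dn) = (19.0840−16.4963)/(40.1877−23.1296) = 0.1517. V = [p*·19.0840 + (1−p*)·16.4963]/1.31 = 14.3001. B = V − Δ·S = 9.9142.
(2,2): S=50.2346. Δ = (V_up−V_dn)/(S_up−S_dn) = (19.0840−19.0840)/(69.8261−40.1877) = 0.0000. V = [p*·19.0840 + (1−p*)·19.0840]/1.31 = 14.5679. B = V − Δ·S = 14.5679.
(1,0): S=20.8000. Δ = (V_up−V_dn)/(S_up−S_dn) = (14.3001−10.8851)/(28.9120−16.6400) = 0.2783. V = [p*·14.3001 + (1−p*)·10.8851]/1.31 = 10.5626. B = V − Δ·S = 4.7746.
(1,1): S=36.1400. Δ = (V_up−V_dn)/(S_up−S_dn) = (14.5679−14.3001)/(50.2346−28.9120) = 0.0126. V = [p*·14.5679 + (1−p*)·14.3001]/1.31 = 11.0928. B = V − Δ·S = 10.6389.
(0,0): S=26.0000. Δ = (V_up−V_dn)/(S_up−S_dn) = (11.0928−10.5626)/(36.1400−20.8000) = 0.0346. V = [p*·11.0928 + (1−p*)·10.5626]/1.31 = 8.4129. B = V − Δ·S = 7.5143.
Check: Δ(0,0)·S0 + B(0,0) = 8.4129 = V0.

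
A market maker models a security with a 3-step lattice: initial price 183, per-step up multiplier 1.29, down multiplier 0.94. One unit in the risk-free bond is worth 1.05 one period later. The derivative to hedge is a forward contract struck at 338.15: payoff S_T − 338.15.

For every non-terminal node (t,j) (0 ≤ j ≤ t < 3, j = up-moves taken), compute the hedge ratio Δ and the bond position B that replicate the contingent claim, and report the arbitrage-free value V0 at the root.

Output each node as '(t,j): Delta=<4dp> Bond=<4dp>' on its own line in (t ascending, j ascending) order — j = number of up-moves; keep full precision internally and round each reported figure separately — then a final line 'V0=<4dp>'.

The replicating-portfolio and risk-neutral prices coincide; use p* = (1.05−0.94)/(1.29−0.94) = 0.3143 for the latter.
Terminal payoffs: V(3,0)=-186.1531, V(3,1)=-129.5585, V(3,2)=-51.8915, V(3,3)=54.6941
  t=2,j=0: stock 161.6988 → up 208.5915 (V=-129.5585), down 151.9969 (V=-186.1531). Price -160.3488; hedge Δ=1.0000, bond B=-322.0476.
  t=2,j=1: stock 221.9058 → up 286.2585 (V=-51.8915), down 208.5915 (V=-129.5585). Price -100.1418; hedge Δ=1.0000, bond B=-322.0476.
  t=2,j=2: stock 304.5303 → up 392.8441 (V=54.6941), down 286.2585 (V=-51.8915). Price -17.5173; hedge Δ=1.0000, bond B=-322.0476.
  t=1,j=0: stock 172.0200 → up 221.9058 (V=-100.1418), down 161.6988 (V=-160.3488). Price -134.6920; hedge Δ=1.0000, bond B=-306.7120.
  t=1,j=1: stock 236.0700 → up 304.5303 (V=-17.5173), down 221.9058 (V=-100.1418). Price -70.6420; hedge Δ=1.0000, bond B=-306.7120.
  t=0,j=0: stock 183.0000 → up 236.0700 (V=-70.6420), down 172.0200 (V=-134.6920). Price -109.1067; hedge Δ=1.0000, bond B=-292.1067.
The time-0 hedge costs -109.1067, which is the no-arbitrage price.

(0,0): Delta=1.0000 Bond=-292.1067
(1,0): Delta=1.0000 Bond=-306.7120
(1,1): Delta=1.0000 Bond=-306.7120
(2,0): Delta=1.0000 Bond=-322.0476
(2,1): Delta=1.0000 Bond=-322.0476
(2,2): Delta=1.0000 Bond=-322.0476
V0=-109.1067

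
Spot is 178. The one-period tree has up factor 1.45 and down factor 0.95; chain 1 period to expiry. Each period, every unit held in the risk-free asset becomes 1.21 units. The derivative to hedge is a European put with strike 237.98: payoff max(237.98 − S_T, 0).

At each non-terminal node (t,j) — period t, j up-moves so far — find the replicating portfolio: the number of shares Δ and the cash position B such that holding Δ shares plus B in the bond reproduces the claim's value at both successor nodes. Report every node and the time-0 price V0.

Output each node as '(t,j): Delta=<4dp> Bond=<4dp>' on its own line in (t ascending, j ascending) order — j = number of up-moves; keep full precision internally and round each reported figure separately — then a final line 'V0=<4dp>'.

(0,0): Delta=-0.7739 Bond=165.0843
V0=27.3243

Since d<R<u, set p* = (R−d)/(u−d) = 0.5200; price each node as the discounted p*-expectation of its children.
Terminal payoffs: V(1,0)=68.8800, V(1,1)=0.0000
Node (0,0) S=178.0000: V=(p*·0.0000+(1−p*)·68.8800)/1.21=27.3243; Δ=(0.0000−68.8800)/(258.1000−169.1000)=-0.7739; B=V−Δ·S=165.0843
Root portfolio cost Δ·178+B reproduces V0=27.3243.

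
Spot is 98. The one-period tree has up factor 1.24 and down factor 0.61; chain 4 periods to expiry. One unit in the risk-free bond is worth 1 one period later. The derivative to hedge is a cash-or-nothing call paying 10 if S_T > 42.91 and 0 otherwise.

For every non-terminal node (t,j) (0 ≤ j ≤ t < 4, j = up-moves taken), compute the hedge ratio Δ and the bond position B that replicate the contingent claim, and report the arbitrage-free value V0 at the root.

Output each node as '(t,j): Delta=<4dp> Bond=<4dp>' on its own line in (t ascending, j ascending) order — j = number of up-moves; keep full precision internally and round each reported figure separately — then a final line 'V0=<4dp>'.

The replicating-portfolio and risk-neutral prices coincide; use p* = (1−0.61)/(1.24−0.61) = 0.6190 for the latter.
Payoff layer (t=4): V(4,0)=0.0000, V(4,1)=0.0000, V(4,2)=10.0000, V(4,3)=10.0000, V(4,4)=10.0000
  t=3,j=0: stock 22.2441 → up 27.5827 (V=0.0000), down 13.5689 (V=0.0000). Price 0.0000; hedge Δ=0.0000, bond B=0.0000.
  t=3,j=1: stock 45.2176 → up 56.0698 (V=10.0000), down 27.5827 (V=0.0000). Price 6.1905; hedge Δ=0.3510, bond B=-9.6825.
  t=3,j=2: stock 91.9177 → up 113.9780 (V=10.0000), down 56.0698 (V=10.0000). Price 10.0000; hedge Δ=0.0000, bond B=10.0000.
  t=3,j=3: stock 186.8492 → up 231.6929 (V=10.0000), down 113.9780 (V=10.0000). Price 10.0000; hedge Δ=0.0000, bond B=10.0000.
  t=2,j=0: stock 36.4658 → up 45.2176 (V=6.1905), down 22.2441 (V=0.0000). Price 3.8322; hedge Δ=0.2695, bond B=-5.9940.
  t=2,j=1: stock 74.1272 → up 91.9177 (V=10.0000), down 45.2176 (V=6.1905). Price 8.5488; hedge Δ=0.0816, bond B=2.5019.
  t=2,j=2: stock 150.6848 → up 186.8492 (V=10.0000), down 91.9177 (V=10.0000). Price 10.0000; hedge Δ=0.0000, bond B=10.0000.
  t=1,j=0: stock 59.7800 → up 74.1272 (V=8.5488), down 36.4658 (V=3.8322). Price 6.7520; hedge Δ=0.1252, bond B=-0.7346.
  t=1,j=1: stock 121.5200 → up 150.6848 (V=10.0000), down 74.1272 (V=8.5488). Price 9.4471; hedge Δ=0.0190, bond B=7.1436.
  t=0,j=0: stock 98.0000 → up 121.5200 (V=9.4471), down 59.7800 (V=6.7520). Price 8.4204; hedge Δ=0.0437, bond B=4.1424.
Root portfolio cost Δ·98+B reproduces V0=8.4204.

(0,0): Delta=0.0437 Bond=4.1424
(1,0): Delta=0.1252 Bond=-0.7346
(1,1): Delta=0.0190 Bond=7.1436
(2,0): Delta=0.2695 Bond=-5.9940
(2,1): Delta=0.0816 Bond=2.5019
(2,2): Delta=0.0000 Bond=10.0000
(3,0): Delta=0.0000 Bond=0.0000
(3,1): Delta=0.3510 Bond=-9.6825
(3,2): Delta=0.0000 Bond=10.0000
(3,3): Delta=0.0000 Bond=10.0000
V0=8.4204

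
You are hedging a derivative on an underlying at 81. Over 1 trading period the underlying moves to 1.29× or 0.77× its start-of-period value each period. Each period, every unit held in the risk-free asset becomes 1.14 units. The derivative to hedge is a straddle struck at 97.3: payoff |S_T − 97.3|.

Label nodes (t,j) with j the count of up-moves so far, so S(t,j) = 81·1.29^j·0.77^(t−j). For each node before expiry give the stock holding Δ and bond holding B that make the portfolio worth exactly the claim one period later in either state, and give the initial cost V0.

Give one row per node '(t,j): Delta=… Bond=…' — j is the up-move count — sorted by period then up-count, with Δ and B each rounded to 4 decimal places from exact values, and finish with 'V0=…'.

(0,0): Delta=-0.6586 Bond=66.6724
V0=13.3262

Under the risk-neutral measure, an up-move has probability p* = (R−d)/(u−d) = 0.7115 and values discount at R = 1.14.
Payoff layer (t=1): V(1,0)=34.9300, V(1,1)=7.1900
(0,0): S=81.0000. Δ = (V_up−V_dn)/(S_up−S_dn) = (7.1900−34.9300)/(104.4900−62.3700) = -0.6586. V = [p*·7.1900 + (1−p*)·34.9300]/1.14 = 13.3262. B = V − Δ·S = 66.6724.
Self-financing check: at every node Δ·S+B equals the discounted successor values.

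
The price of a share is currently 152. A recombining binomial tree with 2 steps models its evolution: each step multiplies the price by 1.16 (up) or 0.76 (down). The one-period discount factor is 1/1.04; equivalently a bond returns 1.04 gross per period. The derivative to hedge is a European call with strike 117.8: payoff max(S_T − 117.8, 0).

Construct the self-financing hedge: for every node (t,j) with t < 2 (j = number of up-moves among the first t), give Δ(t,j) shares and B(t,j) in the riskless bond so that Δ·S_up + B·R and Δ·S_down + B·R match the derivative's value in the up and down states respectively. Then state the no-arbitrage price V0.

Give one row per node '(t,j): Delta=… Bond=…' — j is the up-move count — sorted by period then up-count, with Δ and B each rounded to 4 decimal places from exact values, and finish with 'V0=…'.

Under the risk-neutral measure, an up-move has probability p* = (R−d)/(u−d) = 0.7000 and values discount at R = 1.04.
Terminal payoffs: V(2,0)=0.0000, V(2,1)=16.2032, V(2,2)=86.7312
(1,0): S=115.5200. Δ = (V_up−V_dn)/(S_up−S_dn) = (16.2032−0.0000)/(134.0032−87.7952) = 0.3507. V = [p*·16.2032 + (1−p*)·0.0000]/1.04 = 10.9060. B = V − Δ·S = -29.6020.
(1,1): S=176.3200. Δ = (V_up−V_dn)/(S_up−S_dn) = (86.7312−16.2032)/(204.5312−134.0032) = 1.0000. V = [p*·86.7312 + (1−p*)·16.2032]/1.04 = 63.0508. B = V − Δ·S = -113.2692.
(0,0): S=152.0000. Δ = (V_up−V_dn)/(S_up−S_dn) = (63.0508−10.9060)/(176.3200−115.5200) = 0.8576. V = [p*·63.0508 + (1−p*)·10.9060]/1.04 = 45.5840. B = V − Δ·S = -84.7779.
Check: Δ(0,0)·S0 + B(0,0) = 45.5840 = V0.

(0,0): Delta=0.8576 Bond=-84.7779
(1,0): Delta=0.3507 Bond=-29.6020
(1,1): Delta=1.0000 Bond=-113.2692
V0=45.5840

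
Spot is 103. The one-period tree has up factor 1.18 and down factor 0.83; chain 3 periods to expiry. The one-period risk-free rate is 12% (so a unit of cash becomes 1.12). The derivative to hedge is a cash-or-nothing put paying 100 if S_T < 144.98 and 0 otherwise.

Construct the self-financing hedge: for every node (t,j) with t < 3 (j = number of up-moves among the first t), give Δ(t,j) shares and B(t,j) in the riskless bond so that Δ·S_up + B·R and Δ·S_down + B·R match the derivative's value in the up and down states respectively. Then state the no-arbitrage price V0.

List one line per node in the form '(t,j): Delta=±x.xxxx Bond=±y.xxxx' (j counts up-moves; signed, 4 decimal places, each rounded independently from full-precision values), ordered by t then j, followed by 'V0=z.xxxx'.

Under the risk-neutral measure, an up-move has probability p* = (R−d)/(u−d) = 0.8286 and values discount at R = 1.12.
At expiry t=3: V(3,0)=100.0000, V(3,1)=100.0000, V(3,2)=100.0000, V(3,3)=0.0000
Node (2,0) S=70.9567: V=(p*·100.0000+(1−p*)·100.0000)/1.12=89.2857; Δ=(100.0000−100.0000)/(83.7289−58.8941)=0.0000; B=V−Δ·S=89.2857
Node (2,1) S=100.8782: V=(p*·100.0000+(1−p*)·100.0000)/1.12=89.2857; Δ=(100.0000−100.0000)/(119.0363−83.7289)=0.0000; B=V−Δ·S=89.2857
Node (2,2) S=143.4172: V=(p*·0.0000+(1−p*)·100.0000)/1.12=15.3061; Δ=(0.0000−100.0000)/(169.2323−119.0363)=-1.9922; B=V−Δ·S=301.0204
Node (1,0) S=85.4900: V=(p*·89.2857+(1−p*)·89.2857)/1.12=79.7194; Δ=(89.2857−89.2857)/(100.8782−70.9567)=0.0000; B=V−Δ·S=79.7194
Node (1,1) S=121.5400: V=(p*·15.3061+(1−p*)·89.2857)/1.12=24.9896; Δ=(15.3061−89.2857)/(143.4172−100.8782)=-1.7391; B=V−Δ·S=236.3599
Node (0,0) S=103.0000: V=(p*·24.9896+(1−p*)·79.7194)/1.12=30.6891; Δ=(24.9896−79.7194)/(121.5400−85.4900)=-1.5182; B=V−Δ·S=187.0600
Each (Δ,B) replicates both successor values, so the strategy is self-financing and V0 is arbitrage-free.

(0,0): Delta=-1.5182 Bond=187.0600
(1,0): Delta=0.0000 Bond=79.7194
(1,1): Delta=-1.7391 Bond=236.3599
(2,0): Delta=0.0000 Bond=89.2857
(2,1): Delta=0.0000 Bond=89.2857
(2,2): Delta=-1.9922 Bond=301.0204
V0=30.6891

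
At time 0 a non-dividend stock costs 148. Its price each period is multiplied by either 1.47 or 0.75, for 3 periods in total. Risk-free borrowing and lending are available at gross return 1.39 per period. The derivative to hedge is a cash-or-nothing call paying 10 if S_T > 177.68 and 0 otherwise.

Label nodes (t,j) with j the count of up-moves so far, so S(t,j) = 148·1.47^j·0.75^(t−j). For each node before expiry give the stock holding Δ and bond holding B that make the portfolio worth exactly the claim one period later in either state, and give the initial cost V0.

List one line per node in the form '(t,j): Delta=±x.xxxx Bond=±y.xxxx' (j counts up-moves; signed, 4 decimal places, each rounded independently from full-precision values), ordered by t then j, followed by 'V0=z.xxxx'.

(0,0): Delta=0.0096 Bond=2.1759
(1,0): Delta=0.0800 Bond=-4.7923
(1,1): Delta=0.0051 Bond=4.0016
(2,0): Delta=0.0000 Bond=0.0000
(2,1): Delta=0.0851 Bond=-7.4940
(2,2): Delta=0.0000 Bond=7.1942
V0=3.5958

Since d<R<u, set p* = (R−d)/(u−d) = 0.8889; price each node as the discounted p*-expectation of its children.
Payoff layer (t=3): V(3,0)=0.0000, V(3,1)=0.0000, V(3,2)=10.0000, V(3,3)=10.0000
Node (2,0) S=83.2500: V=(p*·0.0000+(1−p*)·0.0000)/1.39=0.0000; Δ=(0.0000−0.0000)/(122.3775−62.4375)=0.0000; B=V−Δ·S=0.0000
Node (2,1) S=163.1700: V=(p*·10.0000+(1−p*)·0.0000)/1.39=6.3949; Δ=(10.0000−0.0000)/(239.8599−122.3775)=0.0851; B=V−Δ·S=-7.4940
Node (2,2) S=319.8132: V=(p*·10.0000+(1−p*)·10.0000)/1.39=7.1942; Δ=(10.0000−10.0000)/(470.1254−239.8599)=0.0000; B=V−Δ·S=7.1942
Node (1,0) S=111.0000: V=(p*·6.3949+(1−p*)·0.0000)/1.39=4.0895; Δ=(6.3949−0.0000)/(163.1700−83.2500)=0.0800; B=V−Δ·S=-4.7923
Node (1,1) S=217.5600: V=(p*·7.1942+(1−p*)·6.3949)/1.39=5.1118; Δ=(7.1942−6.3949)/(319.8132−163.1700)=0.0051; B=V−Δ·S=4.0016
Node (0,0) S=148.0000: V=(p*·5.1118+(1−p*)·4.0895)/1.39=3.5958; Δ=(5.1118−4.0895)/(217.5600−111.0000)=0.0096; B=V−Δ·S=2.1759
The time-0 hedge costs 3.5958, which is the no-arbitrage price.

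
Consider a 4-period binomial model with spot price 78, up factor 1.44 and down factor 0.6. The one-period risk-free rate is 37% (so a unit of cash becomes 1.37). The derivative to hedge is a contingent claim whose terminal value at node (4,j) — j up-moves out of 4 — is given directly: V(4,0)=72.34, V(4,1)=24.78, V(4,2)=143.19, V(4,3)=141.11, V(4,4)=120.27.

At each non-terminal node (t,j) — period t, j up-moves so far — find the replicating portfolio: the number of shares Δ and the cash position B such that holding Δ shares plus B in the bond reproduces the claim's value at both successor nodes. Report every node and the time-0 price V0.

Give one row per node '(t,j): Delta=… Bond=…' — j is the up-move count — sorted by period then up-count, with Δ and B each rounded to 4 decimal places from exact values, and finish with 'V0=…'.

(0,0): Delta=-0.0846 Bond=42.4293
(1,0): Delta=0.2170 Bond=44.0119
(1,1): Delta=-0.0960 Bond=59.4114
(2,0): Delta=3.2363 Bond=-24.4851
(2,1): Delta=0.1026 Bond=68.0037
(2,2): Delta=-0.1036 Bond=82.6109
(3,0): Delta=-3.3606 Bond=77.5996
(3,1): Delta=3.4862 Bond=-43.6486
(3,2): Delta=-0.0255 Bond=105.6027
(3,3): Delta=-0.1065 Bond=113.8655
V0=35.8294

Under the risk-neutral measure, an up-move has probability p* = (R−d)/(u−d) = 0.9167 and values discount at R = 1.37.
Terminal payoffs: V(4,0)=72.3400, V(4,1)=24.7800, V(4,2)=143.1900, V(4,3)=141.1100, V(4,4)=120.2700
  t=3,j=0: stock 16.8480 → up 24.2611 (V=24.7800), down 10.1088 (V=72.3400). Price 20.9805; hedge Δ=-3.3606, bond B=77.5996.
  t=3,j=1: stock 40.4352 → up 58.2267 (V=143.1900), down 24.2611 (V=24.7800). Price 97.3157; hedge Δ=3.4862, bond B=-43.6486.
  t=3,j=2: stock 97.0445 → up 139.7441 (V=141.1100), down 58.2267 (V=143.1900). Price 103.1265; hedge Δ=-0.0255, bond B=105.6027.
  t=3,j=3: stock 232.9068 → up 335.3857 (V=120.2700), down 139.7441 (V=141.1100). Price 89.0560; hedge Δ=-0.1065, bond B=113.8655.
  t=2,j=0: stock 28.0800 → up 40.4352 (V=97.3157), down 16.8480 (V=20.9805). Price 66.3901; hedge Δ=3.2363, bond B=-24.4851.
  t=2,j=1: stock 67.3920 → up 97.0445 (V=103.1265), down 40.4352 (V=97.3157). Price 74.9214; hedge Δ=0.1026, bond B=68.0037.
  t=2,j=2: stock 161.7408 → up 232.9068 (V=89.0560), down 97.0445 (V=103.1265). Price 65.8602; hedge Δ=-0.1036, bond B=82.6109.
  t=1,j=0: stock 46.8000 → up 67.3920 (V=74.9214), down 28.0800 (V=66.3901). Price 54.1682; hedge Δ=0.2170, bond B=44.0119.
  t=1,j=1: stock 112.3200 → up 161.7408 (V=65.8602), down 67.3920 (V=74.9214). Price 48.6243; hedge Δ=-0.0960, bond B=59.4114.
  t=0,j=0: stock 78.0000 → up 112.3200 (V=48.6243), down 46.8000 (V=54.1682). Price 35.8294; hedge Δ=-0.0846, bond B=42.4293.
Check: Δ(0,0)·S0 + B(0,0) = 35.8294 = V0.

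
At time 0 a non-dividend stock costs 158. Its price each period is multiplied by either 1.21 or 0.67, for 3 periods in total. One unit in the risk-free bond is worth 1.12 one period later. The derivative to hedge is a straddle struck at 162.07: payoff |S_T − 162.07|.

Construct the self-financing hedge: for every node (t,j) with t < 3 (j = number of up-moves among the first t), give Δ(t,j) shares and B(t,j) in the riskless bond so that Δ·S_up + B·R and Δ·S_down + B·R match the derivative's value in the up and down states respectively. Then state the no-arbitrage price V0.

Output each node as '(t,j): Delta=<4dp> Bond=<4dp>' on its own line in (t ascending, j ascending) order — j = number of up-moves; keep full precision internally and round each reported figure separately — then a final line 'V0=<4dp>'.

The replicating-portfolio and risk-neutral prices coincide; use p* = (1.12−0.67)/(1.21−0.67) = 0.8333 for the latter.
Terminal payoffs: V(3,0)=114.5494, V(3,1)=76.2493, V(3,2)=7.0804, V(3,3)=117.8366
Node (2,0) S=70.9262: V=(p*·76.2493+(1−p*)·114.5494)/1.12=73.7792; Δ=(76.2493−114.5494)/(85.8207−47.5206)=-1.0000; B=V−Δ·S=144.7054
Node (2,1) S=128.0906: V=(p*·7.0804+(1−p*)·76.2493)/1.12=16.6148; Δ=(7.0804−76.2493)/(154.9896−85.8207)=-1.0000; B=V−Δ·S=144.7054
Node (2,2) S=231.3278: V=(p*·117.8366+(1−p*)·7.0804)/1.12=88.7297; Δ=(117.8366−7.0804)/(279.9066−154.9896)=0.8866; B=V−Δ·S=-116.3745
Node (1,0) S=105.8600: V=(p*·16.6148+(1−p*)·73.7792)/1.12=23.3412; Δ=(16.6148−73.7792)/(128.0906−70.9262)=-1.0000; B=V−Δ·S=129.2012
Node (1,1) S=191.1800: V=(p*·88.7297+(1−p*)·16.6148)/1.12=68.4916; Δ=(88.7297−16.6148)/(231.3278−128.0906)=0.6985; B=V−Δ·S=-65.0546
Node (0,0) S=158.0000: V=(p*·68.4916+(1−p*)·23.3412)/1.12=54.4344; Δ=(68.4916−23.3412)/(191.1800−105.8600)=0.5292; B=V−Δ·S=-29.1774
Self-financing check: at every node Δ·S+B equals the discounted successor values.

(0,0): Delta=0.5292 Bond=-29.1774
(1,0): Delta=-1.0000 Bond=129.2012
(1,1): Delta=0.6985 Bond=-65.0546
(2,0): Delta=-1.0000 Bond=144.7054
(2,1): Delta=-1.0000 Bond=144.7054
(2,2): Delta=0.8866 Bond=-116.3745
V0=54.4344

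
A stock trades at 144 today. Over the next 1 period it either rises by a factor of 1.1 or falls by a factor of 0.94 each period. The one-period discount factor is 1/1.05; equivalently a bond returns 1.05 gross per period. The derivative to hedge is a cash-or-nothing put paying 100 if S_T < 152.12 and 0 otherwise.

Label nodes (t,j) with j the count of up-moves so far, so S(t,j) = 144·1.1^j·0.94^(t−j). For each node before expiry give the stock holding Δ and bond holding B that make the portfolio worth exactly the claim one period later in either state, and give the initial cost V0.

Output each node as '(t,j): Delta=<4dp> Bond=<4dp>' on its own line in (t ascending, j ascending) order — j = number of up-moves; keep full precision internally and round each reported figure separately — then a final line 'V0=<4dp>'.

Under the risk-neutral measure, an up-move has probability p* = (R−d)/(u−d) = 0.6875 and values discount at R = 1.05.
Terminal values V(1,·): V(1,0)=100.0000, V(1,1)=0.0000
(0,0): S=144.0000. Δ = (V_up−V_dn)/(S_up−S_dn) = (0.0000−100.0000)/(158.4000−135.3600) = -4.3403. V = [p*·0.0000 + (1−p*)·100.0000]/1.05 = 29.7619. B = V − Δ·S = 654.7619.
Root portfolio cost Δ·144+B reproduces V0=29.7619.

(0,0): Delta=-4.3403 Bond=654.7619
V0=29.7619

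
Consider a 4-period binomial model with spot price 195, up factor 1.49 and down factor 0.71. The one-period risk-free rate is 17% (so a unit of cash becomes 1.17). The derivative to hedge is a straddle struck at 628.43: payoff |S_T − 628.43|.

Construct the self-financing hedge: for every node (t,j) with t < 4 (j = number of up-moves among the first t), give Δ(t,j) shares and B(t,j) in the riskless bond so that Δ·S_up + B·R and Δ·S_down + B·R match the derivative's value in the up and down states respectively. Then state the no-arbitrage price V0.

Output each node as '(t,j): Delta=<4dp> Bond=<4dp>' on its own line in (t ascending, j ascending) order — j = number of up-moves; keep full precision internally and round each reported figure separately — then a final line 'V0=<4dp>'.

(0,0): Delta=-0.4398 Bond=269.0659
(1,0): Delta=-1.0000 Bond=392.3732
(1,1): Delta=-0.2540 Bond=260.8482
(2,0): Delta=-1.0000 Bond=459.0766
(2,1): Delta=-1.0000 Bond=459.0766
(2,2): Delta=-0.0068 Bond=198.1424
(3,0): Delta=-1.0000 Bond=537.1197
(3,1): Delta=-1.0000 Bond=537.1197
(3,2): Delta=-1.0000 Bond=537.1197
(3,3): Delta=0.3225 Bond=19.4489
V0=183.3139

The replicating-portfolio and risk-neutral prices coincide; use p* = (1.17−0.71)/(1.49−0.71) = 0.5897 for the latter.
Terminal values V(4,·): V(4,0)=578.8772, V(4,1)=524.4390, V(4,2)=410.1953, V(4,3)=170.4445, V(4,4)=332.6946
(3,0): S=69.7926. Δ = (V_up−V_dn)/(S_up−S_dn) = (524.4390−578.8772)/(103.9910−49.5528) = -1.0000. V = [p*·524.4390 + (1−p*)·578.8772]/1.17 = 467.3270. B = V − Δ·S = 537.1197.
(3,1): S=146.4663. Δ = (V_up−V_dn)/(S_up−S_dn) = (410.1953−524.4390)/(218.2347−103.9910) = -1.0000. V = [p*·410.1953 + (1−p*)·524.4390]/1.17 = 390.6534. B = V − Δ·S = 537.1197.
(3,2): S=307.3728. Δ = (V_up−V_dn)/(S_up−S_dn) = (170.4445−410.1953)/(457.9855−218.2347) = -1.0000. V = [p*·170.4445 + (1−p*)·410.1953]/1.17 = 229.7468. B = V − Δ·S = 537.1197.
(3,3): S=645.0501. Δ = (V_up−V_dn)/(S_up−S_dn) = (332.6946−170.4445)/(961.1246−457.9855) = 0.3225. V = [p*·332.6946 + (1−p*)·170.4445]/1.17 = 227.4619. B = V − Δ·S = 19.4489.
(2,0): S=98.2995. Δ = (V_up−V_dn)/(S_up−S_dn) = (390.6534−467.3270)/(146.4663−69.7926) = -1.0000. V = [p*·390.6534 + (1−p*)·467.3270]/1.17 = 360.7771. B = V − Δ·S = 459.0766.
(2,1): S=206.2905. Δ = (V_up−V_dn)/(S_up−S_dn) = (229.7468−390.6534)/(307.3728−146.4663) = -1.0000. V = [p*·229.7468 + (1−p*)·390.6534]/1.17 = 252.7861. B = V − Δ·S = 459.0766.
(2,2): S=432.9195. Δ = (V_up−V_dn)/(S_up−S_dn) = (227.4619−229.7468)/(645.0501−307.3728) = -0.0068. V = [p*·227.4619 + (1−p*)·229.7468]/1.17 = 195.2131. B = V − Δ·S = 198.1424.
(1,0): S=138.4500. Δ = (V_up−V_dn)/(S_up−S_dn) = (252.7861−360.7771)/(206.2905−98.2995) = -1.0000. V = [p*·252.7861 + (1−p*)·360.7771]/1.17 = 253.9232. B = V − Δ·S = 392.3732.
(1,1): S=290.5500. Δ = (V_up−V_dn)/(S_up−S_dn) = (195.2131−252.7861)/(432.9195−206.2905) = -0.2540. V = [p*·195.2131 + (1−p*)·252.7861]/1.17 = 187.0366. B = V − Δ·S = 260.8482.
(0,0): S=195.0000. Δ = (V_up−V_dn)/(S_up−S_dn) = (187.0366−253.9232)/(290.5500−138.4500) = -0.4398. V = [p*·187.0366 + (1−p*)·253.9232]/1.17 = 183.3139. B = V − Δ·S = 269.0659.
Self-financing check: at every node Δ·S+B equals the discounted successor values.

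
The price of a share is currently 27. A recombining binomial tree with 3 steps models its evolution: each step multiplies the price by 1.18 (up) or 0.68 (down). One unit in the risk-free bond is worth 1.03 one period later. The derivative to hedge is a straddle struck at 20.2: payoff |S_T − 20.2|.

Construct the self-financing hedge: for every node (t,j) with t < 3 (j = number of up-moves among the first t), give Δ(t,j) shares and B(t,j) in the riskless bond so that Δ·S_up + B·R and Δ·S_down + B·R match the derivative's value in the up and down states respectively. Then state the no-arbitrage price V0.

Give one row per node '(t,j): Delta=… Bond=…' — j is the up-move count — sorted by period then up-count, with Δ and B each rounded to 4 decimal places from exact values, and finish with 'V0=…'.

No-arbitrage ⇒ martingale measure with p* = (R−d)/(u−d) = 0.7000.
At expiry t=3: V(3,0)=11.7103, V(3,1)=5.4679, V(3,2)=5.3645, V(3,3)=24.1619
  t=2,j=0: stock 12.4848 → up 14.7321 (V=5.4679), down 8.4897 (V=11.7103). Price 7.1269; hedge Δ=-1.0000, bond B=19.6117.
  t=2,j=1: stock 21.6648 → up 25.5645 (V=5.3645), down 14.7321 (V=5.4679). Price 5.2384; hedge Δ=-0.0096, bond B=5.4453.
  t=2,j=2: stock 37.5948 → up 44.3619 (V=24.1619), down 25.5645 (V=5.3645). Price 17.9831; hedge Δ=1.0000, bond B=-19.6117.
  t=1,j=0: stock 18.3600 → up 21.6648 (V=5.2384), down 12.4848 (V=7.1269). Price 5.6358; hedge Δ=-0.2057, bond B=9.4128.
  t=1,j=1: stock 31.8600 → up 37.5948 (V=17.9831), down 21.6648 (V=5.2384). Price 13.7473; hedge Δ=0.8000, bond B=-11.7423.
  t=0,j=0: stock 27.0000 → up 31.8600 (V=13.7473), down 18.3600 (V=5.6358). Price 10.9843; hedge Δ=0.6008, bond B=-5.2386.
Self-financing check: at every node Δ·S+B equals the discounted successor values.

(0,0): Delta=0.6008 Bond=-5.2386
(1,0): Delta=-0.2057 Bond=9.4128
(1,1): Delta=0.8000 Bond=-11.7423
(2,0): Delta=-1.0000 Bond=19.6117
(2,1): Delta=-0.0096 Bond=5.4453
(2,2): Delta=1.0000 Bond=-19.6117
V0=10.9843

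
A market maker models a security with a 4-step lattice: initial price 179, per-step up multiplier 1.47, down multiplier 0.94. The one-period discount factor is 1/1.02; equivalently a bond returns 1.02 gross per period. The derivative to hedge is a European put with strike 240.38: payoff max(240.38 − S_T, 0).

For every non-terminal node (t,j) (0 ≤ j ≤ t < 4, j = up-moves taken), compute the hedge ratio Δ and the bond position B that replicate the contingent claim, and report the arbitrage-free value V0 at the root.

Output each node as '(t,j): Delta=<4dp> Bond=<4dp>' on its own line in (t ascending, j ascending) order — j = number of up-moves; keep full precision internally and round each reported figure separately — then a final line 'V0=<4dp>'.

No-arbitrage ⇒ martingale measure with p* = (R−d)/(u−d) = 0.1509.
Terminal payoffs: V(4,0)=100.6259, V(4,1)=21.8284, V(4,2)=0.0000, V(4,3)=0.0000, V(4,4)=0.0000
(3,0): S=148.6745. Δ = (V_up−V_dn)/(S_up−S_dn) = (21.8284−100.6259)/(218.5516−139.7541) = -1.0000. V = [p*·21.8284 + (1−p*)·100.6259]/1.02 = 86.9921. B = V − Δ·S = 235.6667.
(3,1): S=232.5017. Δ = (V_up−V_dn)/(S_up−S_dn) = (0.0000−21.8284)/(341.7775−218.5516) = -0.1771. V = [p*·0.0000 + (1−p*)·21.8284]/1.02 = 18.1702. B = V − Δ·S = 59.3559.
(3,2): S=363.5930. Δ = (V_up−V_dn)/(S_up−S_dn) = (0.0000−0.0000)/(534.4818−341.7775) = 0.0000. V = [p*·0.0000 + (1−p*)·0.0000]/1.02 = 0.0000. B = V − Δ·S = 0.0000.
(3,3): S=568.5976. Δ = (V_up−V_dn)/(S_up−S_dn) = (0.0000−0.0000)/(835.8385−534.4818) = 0.0000. V = [p*·0.0000 + (1−p*)·0.0000]/1.02 = 0.0000. B = V − Δ·S = 0.0000.
(2,0): S=158.1644. Δ = (V_up−V_dn)/(S_up−S_dn) = (18.1702−86.9921)/(232.5017−148.6745) = -0.8210. V = [p*·18.1702 + (1−p*)·86.9921]/1.02 = 75.1019. B = V − Δ·S = 204.9546.
(2,1): S=247.3422. Δ = (V_up−V_dn)/(S_up−S_dn) = (0.0000−18.1702)/(363.5930−232.5017) = -0.1386. V = [p*·0.0000 + (1−p*)·18.1702]/1.02 = 15.1250. B = V − Δ·S = 49.4083.
(2,2): S=386.8011. Δ = (V_up−V_dn)/(S_up−S_dn) = (0.0000−0.0000)/(568.5976−363.5930) = 0.0000. V = [p*·0.0000 + (1−p*)·0.0000]/1.02 = 0.0000. B = V − Δ·S = 0.0000.
(1,0): S=168.2600. Δ = (V_up−V_dn)/(S_up−S_dn) = (15.1250−75.1019)/(247.3422−158.1644) = -0.6726. V = [p*·15.1250 + (1−p*)·75.1019]/1.02 = 64.7537. B = V − Δ·S = 177.9176.
(1,1): S=263.1300. Δ = (V_up−V_dn)/(S_up−S_dn) = (0.0000−15.1250)/(386.8011−247.3422) = -0.1085. V = [p*·0.0000 + (1−p*)·15.1250]/1.02 = 12.5902. B = V − Δ·S = 41.1279.
(0,0): S=179.0000. Δ = (V_up−V_dn)/(S_up−S_dn) = (12.5902−64.7537)/(263.1300−168.2600) = -0.5498. V = [p*·12.5902 + (1−p*)·64.7537]/1.02 = 55.7647. B = V − Δ·S = 154.1864.
Root portfolio cost Δ·179+B reproduces V0=55.7647.

(0,0): Delta=-0.5498 Bond=154.1864
(1,0): Delta=-0.6726 Bond=177.9176
(1,1): Delta=-0.1085 Bond=41.1279
(2,0): Delta=-0.8210 Bond=204.9546
(2,1): Delta=-0.1386 Bond=49.4083
(2,2): Delta=0.0000 Bond=0.0000
(3,0): Delta=-1.0000 Bond=235.6667
(3,1): Delta=-0.1771 Bond=59.3559
(3,2): Delta=0.0000 Bond=0.0000
(3,3): Delta=0.0000 Bond=0.0000
V0=55.7647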